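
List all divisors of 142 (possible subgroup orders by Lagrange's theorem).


Lagrange's theorem: |H| divides |G|
|G| = 142
Divisors of 142: 1, 2, 71, 142

Possible subgroup orders: {1, 2, 71, 142}


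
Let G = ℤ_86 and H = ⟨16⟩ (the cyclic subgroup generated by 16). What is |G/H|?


|⟨16⟩| = n / gcd(16, 86) = 86 / 2 = 43
H is normal (ℤ_86 is abelian).
|G/H| = |G| / |H| = 86 / 43 = 2

|G/H| = 2


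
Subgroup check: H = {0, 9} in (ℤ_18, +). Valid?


Subgroup test for H = {0, 9} in (ℤ_18, +):
(1) 0 ∈ H? Yes
(2) Closure: for all a,b ∈ H, (a+b) mod 18 ∈ H? Yes
(3) Inverses: for all a ∈ H, -a mod 18 ∈ H? Yes

Yes, H is a subgroup of ℤ_18


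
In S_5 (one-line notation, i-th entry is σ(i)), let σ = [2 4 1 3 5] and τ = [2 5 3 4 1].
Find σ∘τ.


σ∘τ: apply τ first, then σ
1 →τ 2 →σ 4
2 →τ 5 →σ 5
3 →τ 3 →σ 1
4 →τ 4 →σ 3
5 →τ 1 →σ 2

σ∘τ = [4 5 1 3 2]


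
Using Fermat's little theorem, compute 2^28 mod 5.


Fermat's little theorem: if p is prime and gcd(a,p)=1, then a^(p-1) ≡ 1 (mod p)
p = 5 is prime, gcd(2,5) = 1
Reduce exponent: 28 mod 4 = 0
So 2^28 ≡ 2^0 (mod 5)
2^0 = 1

2^28 ≡ 1 (mod 5)


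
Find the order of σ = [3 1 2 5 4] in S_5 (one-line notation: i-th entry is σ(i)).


Cycle decomposition: (1 3 2) (4 5)
Cycle lengths: 3, 2
Order = lcm(3, 2) = 6

ord(σ) = 6


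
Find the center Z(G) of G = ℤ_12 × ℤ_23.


Z(G) = {g ∈ G | gx = xg for all x ∈ G}
Direct product of abelian groups is abelian, so Z(G) = G

Z(ℤ_12 × ℤ_23) = ℤ_12 × ℤ_23


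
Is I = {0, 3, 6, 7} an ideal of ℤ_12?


Check ideal conditions for I = {0, 3, 6, 7} in ℤ_12:
(1) I is an additive subgroup? No
(2) For r ∈ ℤ_12 and a ∈ I: r·a ∈ I? No  [counterexample: r=2, a=7, r·a mod 12 = 2 ∉ I]

No, I is not an ideal of ℤ_12


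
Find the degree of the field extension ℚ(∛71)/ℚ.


∛71 has minimal polynomial x³ - 71 (irreducible over ℚ since 71 is not a perfect cube)

[ℚ(∛71)/ℚ] = 3


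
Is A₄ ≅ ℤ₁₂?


Comparing A₄ and ℤ₁₂:
A₄ is non-abelian, ℤ₁₂ is abelian

No, A₄ ≇ ℤ₁₂


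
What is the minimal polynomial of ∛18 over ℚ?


∛18 satisfies x³ - 18 = 0, irreducible over ℚ (no rational root; 18 is not a perfect cube)

Minimal polynomial: x³ - 18


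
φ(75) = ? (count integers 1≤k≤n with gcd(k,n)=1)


Factor n: 75 = 3 × 5^2
φ(n) = n · ∏(1 - 1/p) over distinct primes p | n
φ(75) = 75 · (1 - 1/3) · (1 - 1/5) = 40

φ(75) = 40


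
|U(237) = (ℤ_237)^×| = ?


U(n) is the group of units mod n; |U(n)| = φ(n)
|U(237)| = φ(237) = 156

|U(237) = (ℤ_237)^×| = 156


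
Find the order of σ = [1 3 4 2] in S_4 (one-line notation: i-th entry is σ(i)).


Cycle decomposition: (2 3 4)
Cycle lengths: 3
Order = lcm(3) = 3

ord(σ) = 3


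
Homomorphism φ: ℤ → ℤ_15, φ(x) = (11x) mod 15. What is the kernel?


Kernel = preimage of identity
ker(φ) = {x ∈ ℤ : 11x ≡ 0 (mod 15)}. gcd(11,15) = 1, so 11x ≡ 0 (mod 15) ⟺ x ≡ 0 (mod 15/1 = 15). Hence ker(φ) = 15ℤ

ker(φ) = 15ℤ


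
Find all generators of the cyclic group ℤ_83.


g generates ℤ_n iff gcd(g,n) = 1
Prime factors of 83: 83
Generators are g ∈ {1,...,82} not divisible by any of these primes.
Generators: {1, 2, 3, 4, 5, 6, 7, 8, 9, 10, 11, 12, 13, 14, 15, 16, 17, 18, 19, 20, 21, 22, 23, 24, 25, 26, 27, 28, 29, 30, 31, 32, 33, 34, 35, 36, 37, 38, 39, 40, 41, 42, 43, 44, 45, 46, 47, 48, 49, 50, 51, 52, 53, 54, 55, 56, 57, 58, 59, 60, 61, 62, 63, 64, 65, 66, 67, 68, 69, 70, 71, 72, 73, 74, 75, 76, 77, 78, 79, 80, 81, 82}
Number of generators = φ(83) = 82

Generators of ℤ_83 = {1, 2, 3, 4, 5, 6, 7, 8, 9, 10, 11, 12, 13, 14, 15, 16, 17, 18, 19, 20, 21, 22, 23, 24, 25, 26, 27, 28, 29, 30, 31, 32, 33, 34, 35, 36, 37, 38, 39, 40, 41, 42, 43, 44, 45, 46, 47, 48, 49, 50, 51, 52, 53, 54, 55, 56, 57, 58, 59, 60, 61, 62, 63, 64, 65, 66, 67, 68, 69, 70, 71, 72, 73, 74, 75, 76, 77, 78, 79, 80, 81, 82}


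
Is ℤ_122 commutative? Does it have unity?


ℤ_122 is a commutative ring with unity 1; 122 = 2×61 is composite, so 2·61 ≡ 0 gives zero divisors (not an integral domain)
Commutative: Yes
Integral domain: No
Has unity: Yes

ℤ_122: Commutative=Yes, Unity=Yes


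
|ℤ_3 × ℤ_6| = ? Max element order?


|ℤ_3 × ℤ_6| = 3 × 6 = 18
Max element order = lcm(3,6) = 6
Cyclic? No (gcd=3)

|ℤ_3×ℤ_6| = 18, max element order = 6


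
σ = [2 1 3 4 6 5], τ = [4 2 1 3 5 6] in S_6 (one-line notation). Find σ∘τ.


σ∘τ: apply τ first, then σ
1 →τ 4 →σ 4
2 →τ 2 →σ 1
3 →τ 1 →σ 2
4 →τ 3 →σ 3
5 →τ 5 →σ 6
6 →τ 6 →σ 5

σ∘τ = [4 1 2 3 6 5]


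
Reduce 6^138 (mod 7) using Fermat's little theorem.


Fermat's little theorem: if p is prime and gcd(a,p)=1, then a^(p-1) ≡ 1 (mod p)
p = 7 is prime, gcd(6,7) = 1
Reduce exponent: 138 mod 6 = 0
So 6^138 ≡ 6^0 (mod 7)
6^0 = 1

6^138 ≡ 1 (mod 7)


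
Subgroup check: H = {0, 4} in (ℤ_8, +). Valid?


Subgroup test for H = {0, 4} in (ℤ_8, +):
(1) 0 ∈ H? Yes
(2) Closure: for all a,b ∈ H, (a+b) mod 8 ∈ H? Yes
(3) Inverses: for all a ∈ H, -a mod 8 ∈ H? Yes

Yes, H is a subgroup of ℤ_8


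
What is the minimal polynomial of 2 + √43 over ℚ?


Let α = 2 + √43. Then α - 2 = √43, so (α - 2)² = 43, giving α² - 4α - 39 = 0. Degree 2 and α ∉ ℚ, so this is the minimal polynomial.

Minimal polynomial: x² - 4x - 39


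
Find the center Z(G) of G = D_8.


Z(G) = {g ∈ G | gx = xg for all x ∈ G}
For even n, Z(D_n) = {e, r^(n/2)}: the 180° rotation r^4 commutes with every reflection and rotation

Z(D_8) = {e, r^4}


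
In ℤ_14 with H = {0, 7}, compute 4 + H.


4 + H = {4 + h (mod 14) : h ∈ H}
4+0=4, 4+7=11

4 + H = {4, 11}


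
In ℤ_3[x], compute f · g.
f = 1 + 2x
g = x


Expand and collect like terms; reduce coefficients mod 3:
x^0: 1·0 = 0 ≡ 0 (mod 3)
x^1: 1·1 + 2·0 = 1 ≡ 1 (mod 3)
x^2: 2·1 = 2 ≡ 2 (mod 3)
Result: x + 2x^2

f · g = x + 2x^2


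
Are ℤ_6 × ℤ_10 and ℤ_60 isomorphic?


Comparing ℤ_6 × ℤ_10 and ℤ_60:
gcd(6,10) = 2 ≠ 1. Max element order in ℤ_6×ℤ_10 is lcm(6,10) = 30 < 60, so it has no element of order 60

No, ℤ_6 × ℤ_10 ≇ ℤ_60


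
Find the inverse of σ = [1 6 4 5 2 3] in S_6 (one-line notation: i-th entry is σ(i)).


To find σ⁻¹, swap domain and range:
σ(1) = 1 → σ⁻¹(1) = 1
σ(2) = 6 → σ⁻¹(6) = 2
σ(3) = 4 → σ⁻¹(4) = 3
σ(4) = 5 → σ⁻¹(5) = 4
σ(5) = 2 → σ⁻¹(2) = 5
σ(6) = 3 → σ⁻¹(3) = 6

σ⁻¹ = [1 5 6 3 4 2]


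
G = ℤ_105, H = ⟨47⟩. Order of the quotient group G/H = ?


|⟨47⟩| = n / gcd(47, 105) = 105 / 1 = 105
H is normal (ℤ_105 is abelian).
|G/H| = |G| / |H| = 105 / 105 = 1

|G/H| = 1


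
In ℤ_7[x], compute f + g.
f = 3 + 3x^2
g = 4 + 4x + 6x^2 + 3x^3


Add coefficients mod 7:
x^0: 3 + 4 = 0 (mod 7)
x^1: 0 + 4 = 4 (mod 7)
x^2: 3 + 6 = 2 (mod 7)
x^3: 0 + 3 = 3 (mod 7)
Result: 4x + 2x^2 + 3x^3

f + g = 4x + 2x^2 + 3x^3


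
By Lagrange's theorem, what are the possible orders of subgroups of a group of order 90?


Lagrange's theorem: |H| divides |G|
|G| = 90
Divisors of 90: 1, 2, 3, 5, 6, 9, 10, 15, 18, 30, 45, 90

Possible subgroup orders: {1, 2, 3, 5, 6, 9, 10, 15, 18, 30, 45, 90}


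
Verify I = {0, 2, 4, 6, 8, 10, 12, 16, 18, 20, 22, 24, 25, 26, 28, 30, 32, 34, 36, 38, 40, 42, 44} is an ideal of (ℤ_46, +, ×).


Check ideal conditions for I = {0, 2, 4, 6, 8, 10, 12, 16, 18, 20, 22, 24, 25, 26, 28, 30, 32, 34, 36, 38, 40, 42, 44} in ℤ_46:
(1) I is an additive subgroup? No
(2) For r ∈ ℤ_46 and a ∈ I: r·a ∈ I? No  [counterexample: r=2, a=30, r·a mod 46 = 14 ∉ I]

No, I is not an ideal of ℤ_46


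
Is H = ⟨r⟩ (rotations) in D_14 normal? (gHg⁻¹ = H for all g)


H = ⟨r⟩ (rotations) in D_14
The rotation subgroup ⟨r⟩ has index 2 in D_14, so it is normal

Yes, normal subgroup


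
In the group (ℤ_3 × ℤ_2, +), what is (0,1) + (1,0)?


Operation: componentwise addition mod (3, 2)
(0,1) + (1,0) = ((a₁+b₁) mod 3, (a₂+b₂) mod 2) with a = (0,1), b = (1,0)

(0,1) + (1,0) = (1,1)


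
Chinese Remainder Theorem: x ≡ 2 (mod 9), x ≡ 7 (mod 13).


m₁ = 9, m₂ = 13, gcd = 1, so CRT applies. M = m₁·m₂ = 117
Let M₁ = M/m₁ = 13, M₂ = M/m₂ = 9
Find y₁ ≡ M₁⁻¹ (mod m₁): 13⁻¹ ≡ 7 (mod 9)
Find y₂ ≡ M₂⁻¹ (mod m₂): 9⁻¹ ≡ 3 (mod 13)
x = a₁·M₁·y₁ + a₂·M₂·y₂ = 2·13·7 + 7·9·3 = 371
Reduce mod 117: x ≡ 20
Check: 20 mod 9 = 2 ✓, 20 mod 13 = 7 ✓

x ≡ 20 (mod 117)


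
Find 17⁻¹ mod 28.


Use the extended Euclidean algorithm to write 1 = 17·s + 28·t; then s mod 28 is the inverse.
Euclidean algorithm:
  17 = 0·28 + 17
  28 = 1·17 + 11
  17 = 1·11 + 6
  11 = 1·6 + 5
  6 = 1·5 + 1
  5 = 5·1 + 0
gcd(17,28) = 1
Back-substitution gives: 17·(5) + 28·(-3) = 1
So 17⁻¹ ≡ 5 ≡ 5 (mod 28)
Check: 17 × 5 = 85 ≡ 1 (mod 28) ✓

17⁻¹ ≡ 5 (mod 28)


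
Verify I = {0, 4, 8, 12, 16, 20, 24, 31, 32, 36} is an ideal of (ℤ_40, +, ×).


Check ideal conditions for I = {0, 4, 8, 12, 16, 20, 24, 31, 32, 36} in ℤ_40:
(1) I is an additive subgroup? No
(2) For r ∈ ℤ_40 and a ∈ I: r·a ∈ I? No  [counterexample: r=2, a=31, r·a mod 40 = 22 ∉ I]

No, I is not an ideal of ℤ_40


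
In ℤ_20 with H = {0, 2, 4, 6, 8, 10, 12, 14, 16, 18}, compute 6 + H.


6 + H = {6 + h (mod 20) : h ∈ H}
6+0=6, 6+2=8, 6+4=10, 6+6=12, 6+8=14, 6+10=16, 6+12=18, 6+14=0, 6+16=2, 6+18=4
6 + H = {0, 2, 4, 6, 8, 10, 12, 14, 16, 18} = 0 + H

6 + H = {0, 2, 4, 6, 8, 10, 12, 14, 16, 18}


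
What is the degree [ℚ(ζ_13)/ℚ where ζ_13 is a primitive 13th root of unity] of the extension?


[ℚ(ζ_n):ℚ] = deg Φ_n(x) = φ(n). Here φ(13) = 12

[ℚ(ζ_13)/ℚ where ζ_13 is a primitive 13th root of unity] = 12


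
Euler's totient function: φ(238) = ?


Factor n: 238 = 2 × 7 × 17
φ(n) = n · ∏(1 - 1/p) over distinct primes p | n
φ(238) = 238 · (1 - 1/2) · (1 - 1/7) · (1 - 1/17) = 96

φ(238) = 96


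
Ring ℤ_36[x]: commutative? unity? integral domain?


ℤ_36 has zero divisors (2·18 ≡ 0), and these lift to constant zero divisors in ℤ_36[x]; so not an integral domain
Commutative: Yes
Integral domain: No
Has unity: Yes

ℤ_36[x]: Commutative=Yes, Unity=Yes


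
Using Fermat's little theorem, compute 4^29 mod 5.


Fermat's little theorem: if p is prime and gcd(a,p)=1, then a^(p-1) ≡ 1 (mod p)
p = 5 is prime, gcd(4,5) = 1
Reduce exponent: 29 mod 4 = 1
So 4^29 ≡ 4^1 (mod 5)
4^1 mod 5 = 4

4^29 ≡ 4 (mod 5)


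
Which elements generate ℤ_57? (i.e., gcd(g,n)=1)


g generates ℤ_n iff gcd(g,n) = 1
Prime factors of 57: 3, 19
Generators are g ∈ {1,...,56} not divisible by any of these primes.
Generators: {1, 2, 4, 5, 7, 8, 10, 11, 13, 14, 16, 17, 20, 22, 23, 25, 26, 28, 29, 31, 32, 34, 35, 37, 40, 41, 43, 44, 46, 47, 49, 50, 52, 53, 55, 56}
Number of generators = φ(57) = 36

Generators of ℤ_57 = {1, 2, 4, 5, 7, 8, 10, 11, 13, 14, 16, 17, 20, 22, 23, 25, 26, 28, 29, 31, 32, 34, 35, 37, 40, 41, 43, 44, 46, 47, 49, 50, 52, 53, 55, 56}


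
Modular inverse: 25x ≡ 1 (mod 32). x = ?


Use the extended Euclidean algorithm to write 1 = 25·s + 32·t; then s mod 32 is the inverse.
Euclidean algorithm:
  25 = 0·32 + 25
  32 = 1·25 + 7
  25 = 3·7 + 4
  7 = 1·4 + 3
  4 = 1·3 + 1
  3 = 3·1 + 0
gcd(25,32) = 1
Back-substitution gives: 25·(9) + 32·(-7) = 1
So 25⁻¹ ≡ 9 ≡ 9 (mod 32)
Check: 25 × 9 = 225 ≡ 1 (mod 32) ✓

25⁻¹ ≡ 9 (mod 32)


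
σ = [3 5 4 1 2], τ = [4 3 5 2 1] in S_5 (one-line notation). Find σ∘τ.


σ∘τ: apply τ first, then σ
1 →τ 4 →σ 1
2 →τ 3 →σ 4
3 →τ 5 →σ 2
4 →τ 2 →σ 5
5 →τ 1 →σ 3

σ∘τ = [1 4 2 5 3]


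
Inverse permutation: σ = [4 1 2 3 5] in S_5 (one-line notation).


To find σ⁻¹, swap domain and range:
σ(1) = 4 → σ⁻¹(4) = 1
σ(2) = 1 → σ⁻¹(1) = 2
σ(3) = 2 → σ⁻¹(2) = 3
σ(4) = 3 → σ⁻¹(3) = 4
σ(5) = 5 → σ⁻¹(5) = 5

σ⁻¹ = [2 3 4 1 5]


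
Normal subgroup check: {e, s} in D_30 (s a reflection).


H = {e, s} in D_30 (s a reflection)
r·s·r⁻¹ = sr⁻² ≠ s for n ≥ 3, so {e, s} is not closed under conjugation

No, not a normal subgroup


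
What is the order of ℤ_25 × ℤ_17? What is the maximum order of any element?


|ℤ_25 × ℤ_17| = 25 × 17 = 425
Max element order = lcm(25,17) = 425
Cyclic? Yes (gcd=1)

|ℤ_25×ℤ_17| = 425, max element order = 425


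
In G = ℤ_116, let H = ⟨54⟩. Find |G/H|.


|⟨54⟩| = n / gcd(54, 116) = 116 / 2 = 58
H is normal (ℤ_116 is abelian).
|G/H| = |G| / |H| = 116 / 58 = 2

|G/H| = 2


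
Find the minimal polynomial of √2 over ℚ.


√2 satisfies x² - 2 = 0, irreducible over ℚ since 2 is squarefree

Minimal polynomial: x² - 2


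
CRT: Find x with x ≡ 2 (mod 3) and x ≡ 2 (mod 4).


m₁ = 3, m₂ = 4, gcd = 1, so CRT applies. M = m₁·m₂ = 12
Let M₁ = M/m₁ = 4, M₂ = M/m₂ = 3
Find y₁ ≡ M₁⁻¹ (mod m₁): 4⁻¹ ≡ 1 (mod 3)
Find y₂ ≡ M₂⁻¹ (mod m₂): 3⁻¹ ≡ 3 (mod 4)
x = a₁·M₁·y₁ + a₂·M₂·y₂ = 2·4·1 + 2·3·3 = 26
Reduce mod 12: x ≡ 2
Check: 2 mod 3 = 2 ✓, 2 mod 4 = 2 ✓

x ≡ 2 (mod 12)


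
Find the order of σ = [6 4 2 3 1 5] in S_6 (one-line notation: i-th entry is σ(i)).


Cycle decomposition: (1 6 5) (2 4 3)
Cycle lengths: 3, 3
Order = lcm(3, 3) = 3

ord(σ) = 3


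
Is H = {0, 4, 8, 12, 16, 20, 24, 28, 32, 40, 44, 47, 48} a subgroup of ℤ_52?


Subgroup test for H = {0, 4, 8, 12, 16, 20, 24, 28, 32, 40, 44, 47, 48} in (ℤ_52, +):
(1) 0 ∈ H? Yes
(2) Closure: for all a,b ∈ H, (a+b) mod 52 ∈ H? No  [counterexample: 4 + 32 = 36 ∉ H]
(3) Inverses: for all a ∈ H, -a mod 52 ∈ H? No

No, H is not a subgroup of ℤ_52


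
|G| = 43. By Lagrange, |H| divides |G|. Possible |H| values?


Lagrange's theorem: |H| divides |G|
|G| = 43
Divisors of 43: 1, 43

Possible subgroup orders: {1, 43}


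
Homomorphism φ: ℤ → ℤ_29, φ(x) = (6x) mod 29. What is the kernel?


Kernel = preimage of identity
ker(φ) = {x ∈ ℤ : 6x ≡ 0 (mod 29)}. gcd(6,29) = 1, so 6x ≡ 0 (mod 29) ⟺ x ≡ 0 (mod 29/1 = 29). Hence ker(φ) = 29ℤ

ker(φ) = 29ℤ


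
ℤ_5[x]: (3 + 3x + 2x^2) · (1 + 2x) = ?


Expand and collect like terms; reduce coefficients mod 5:
x^0: 3·1 = 3 ≡ 3 (mod 5)
x^1: 3·2 + 3·1 = 9 ≡ 4 (mod 5)
x^2: 3·2 + 2·1 = 8 ≡ 3 (mod 5)
x^3: 2·2 = 4 ≡ 4 (mod 5)
Result: 3 + 4x + 3x^2 + 4x^3

f · g = 3 + 4x + 3x^2 + 4x^3


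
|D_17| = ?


|D_n| = 2n (n rotations and n reflections)
|D_17| = 2×17 = 34

|D_17| = 34


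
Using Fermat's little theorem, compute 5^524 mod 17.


Fermat's little theorem: if p is prime and gcd(a,p)=1, then a^(p-1) ≡ 1 (mod p)
p = 17 is prime, gcd(5,17) = 1
Reduce exponent: 524 mod 16 = 12
So 5^524 ≡ 5^12 (mod 17)
5^12 mod 17 = 4

5^524 ≡ 4 (mod 17)


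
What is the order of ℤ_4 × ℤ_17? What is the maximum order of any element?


|ℤ_4 × ℤ_17| = 4 × 17 = 68
Max element order = lcm(4,17) = 68
Cyclic? Yes (gcd=1)

|ℤ_4×ℤ_17| = 68, max element order = 68


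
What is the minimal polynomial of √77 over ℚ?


√77 satisfies x² - 77 = 0, irreducible over ℚ since 77 is squarefree

Minimal polynomial: x² - 77


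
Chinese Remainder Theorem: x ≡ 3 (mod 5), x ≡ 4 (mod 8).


m₁ = 5, m₂ = 8, gcd = 1, so CRT applies. M = m₁·m₂ = 40
Let M₁ = M/m₁ = 8, M₂ = M/m₂ = 5
Find y₁ ≡ M₁⁻¹ (mod m₁): 8⁻¹ ≡ 2 (mod 5)
Find y₂ ≡ M₂⁻¹ (mod m₂): 5⁻¹ ≡ 5 (mod 8)
x = a₁·M₁·y₁ + a₂·M₂·y₂ = 3·8·2 + 4·5·5 = 148
Reduce mod 40: x ≡ 28
Check: 28 mod 5 = 3 ✓, 28 mod 8 = 4 ✓

x ≡ 28 (mod 40)


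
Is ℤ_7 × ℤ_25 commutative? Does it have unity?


Direct product ring; commutative with unity (1,1); but (1,0)·(0,1) = (0,0) gives zero divisors, so not an integral domain
Commutative: Yes
Integral domain: No
Has unity: Yes

ℤ_7 × ℤ_25: Commutative=Yes, Unity=Yes


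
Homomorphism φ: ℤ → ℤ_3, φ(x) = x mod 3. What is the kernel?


Kernel = preimage of identity
ker(φ) = {x ∈ ℤ : x ≡ 0 (mod 3)} = 3ℤ = {0, ±3, ±6, ...}

ker(φ) = 3ℤ


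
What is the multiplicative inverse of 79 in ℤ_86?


Use the extended Euclidean algorithm to write 1 = 79·s + 86·t; then s mod 86 is the inverse.
Euclidean algorithm:
  79 = 0·86 + 79
  86 = 1·79 + 7
  79 = 11·7 + 2
  7 = 3·2 + 1
  2 = 2·1 + 0
gcd(79,86) = 1
Back-substitution gives: 79·(-37) + 86·(34) = 1
So 79⁻¹ ≡ -37 ≡ 49 (mod 86)
Check: 79 × 49 = 3871 ≡ 1 (mod 86) ✓

79⁻¹ ≡ 49 (mod 86)


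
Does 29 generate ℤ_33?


g generates ℤ_n iff gcd(g, n) = 1
gcd(29, 33) = 1
Since gcd = 1, 29 is a generator.

Yes, 29 generates ℤ_33


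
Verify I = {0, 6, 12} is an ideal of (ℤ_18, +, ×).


Check ideal conditions for I = {0, 6, 12} in ℤ_18:
(1) I is an additive subgroup? Yes
(2) For r ∈ ℤ_18 and a ∈ I: r·a ∈ I? Yes

Yes, I is an ideal of ℤ_18


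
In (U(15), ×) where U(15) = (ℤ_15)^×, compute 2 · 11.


Operation: multiplication mod 15
2 · 11 = (a × b) mod 15 with a = 2, b = 11

2 · 11 = 7


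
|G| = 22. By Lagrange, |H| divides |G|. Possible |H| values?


Lagrange's theorem: |H| divides |G|
|G| = 22
Divisors of 22: 1, 2, 11, 22

Possible subgroup orders: {1, 2, 11, 22}


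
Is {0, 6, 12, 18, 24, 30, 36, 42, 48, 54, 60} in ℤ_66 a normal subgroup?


H = {0, 6, 12, 18, 24, 30, 36, 42, 48, 54, 60} in ℤ_66
ℤ_66 is abelian; every subgroup of an abelian group is normal

Yes, normal subgroup


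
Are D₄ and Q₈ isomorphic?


Comparing D₄ and Q₈:
D₄ has 5 elements of order 2; Q₈ has only 1

No, D₄ ≇ Q₈


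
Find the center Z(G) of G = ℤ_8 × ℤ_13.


Z(G) = {g ∈ G | gx = xg for all x ∈ G}
Direct product of abelian groups is abelian, so Z(G) = G

Z(ℤ_8 × ℤ_13) = ℤ_8 × ℤ_13


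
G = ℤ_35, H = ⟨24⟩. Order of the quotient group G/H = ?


|⟨24⟩| = n / gcd(24, 35) = 35 / 1 = 35
H is normal (ℤ_35 is abelian).
|G/H| = |G| / |H| = 35 / 35 = 1

|G/H| = 1


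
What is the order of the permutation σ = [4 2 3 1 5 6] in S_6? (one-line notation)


Cycle decomposition: (1 4)
Cycle lengths: 2
Order = lcm(2) = 2

ord(σ) = 2


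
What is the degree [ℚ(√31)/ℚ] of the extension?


√31 has minimal polynomial x² - 31 (irreducible over ℚ since 31 is squarefree)

[ℚ(√31)/ℚ] = 2


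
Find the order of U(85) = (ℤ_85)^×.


U(n) is the group of units mod n; |U(n)| = φ(n)
|U(85)| = φ(85) = 64

|U(85) = (ℤ_85)^×| = 64


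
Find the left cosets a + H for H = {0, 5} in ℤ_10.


H = {0, 5}, |H| = 2
Number of cosets = |G|/|H| = 10/2 = 5
0 + H = {0, 5}
1 + H = {1, 6}
2 + H = {2, 7}
3 + H = {3, 8}
4 + H = {4, 9}

Cosets: 0+H={0,5}; 1+H={1,6}; 2+H={2,7}; 3+H={3,8}; 4+H={4,9}


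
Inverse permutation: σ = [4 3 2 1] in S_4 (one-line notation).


To find σ⁻¹, swap domain and range:
σ(1) = 4 → σ⁻¹(4) = 1
σ(2) = 3 → σ⁻¹(3) = 2
σ(3) = 2 → σ⁻¹(2) = 3
σ(4) = 1 → σ⁻¹(1) = 4

σ⁻¹ = [4 3 2 1]


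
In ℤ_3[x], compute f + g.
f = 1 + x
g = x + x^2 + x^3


Add coefficients mod 3:
x^0: 1 + 0 = 1 (mod 3)
x^1: 1 + 1 = 2 (mod 3)
x^2: 0 + 1 = 1 (mod 3)
x^3: 0 + 1 = 1 (mod 3)
Result: 1 + 2x + x^2 + x^3

f + g = 1 + 2x + x^2 + x^3


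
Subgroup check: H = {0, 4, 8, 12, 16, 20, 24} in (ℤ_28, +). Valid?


Subgroup test for H = {0, 4, 8, 12, 16, 20, 24} in (ℤ_28, +):
(1) 0 ∈ H? Yes
(2) Closure: for all a,b ∈ H, (a+b) mod 28 ∈ H? Yes
(3) Inverses: for all a ∈ H, -a mod 28 ∈ H? Yes

Yes, H is a subgroup of ℤ_28


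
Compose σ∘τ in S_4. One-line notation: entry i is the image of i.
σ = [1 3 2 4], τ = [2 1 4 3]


σ∘τ: apply τ first, then σ
1 →τ 2 →σ 3
2 →τ 1 →σ 1
3 →τ 4 →σ 4
4 →τ 3 →σ 2

σ∘τ = [3 1 4 2]


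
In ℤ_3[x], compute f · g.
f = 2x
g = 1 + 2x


Expand and collect like terms; reduce coefficients mod 3:
x^0: 0·1 = 0 ≡ 0 (mod 3)
x^1: 0·2 + 2·1 = 2 ≡ 2 (mod 3)
x^2: 2·2 = 4 ≡ 1 (mod 3)
Result: 2x + x^2

f · g = 2x + x^2


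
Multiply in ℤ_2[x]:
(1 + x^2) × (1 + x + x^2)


Expand and collect like terms; reduce coefficients mod 2:
x^0: 1·1 = 1 ≡ 1 (mod 2)
x^1: 1·1 + 0·1 = 1 ≡ 1 (mod 2)
x^2: 1·1 + 0·1 + 1·1 = 2 ≡ 0 (mod 2)
x^3: 0·1 + 1·1 = 1 ≡ 1 (mod 2)
x^4: 1·1 = 1 ≡ 1 (mod 2)
Result: 1 + x + x^3 + x^4

f · g = 1 + x + x^3 + x^4


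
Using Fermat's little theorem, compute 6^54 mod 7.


Fermat's little theorem: if p is prime and gcd(a,p)=1, then a^(p-1) ≡ 1 (mod p)
p = 7 is prime, gcd(6,7) = 1
Reduce exponent: 54 mod 6 = 0
So 6^54 ≡ 6^0 (mod 7)
6^0 = 1

6^54 ≡ 1 (mod 7)


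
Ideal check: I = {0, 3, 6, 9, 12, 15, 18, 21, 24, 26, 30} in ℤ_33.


Check ideal conditions for I = {0, 3, 6, 9, 12, 15, 18, 21, 24, 26, 30} in ℤ_33:
(1) I is an additive subgroup? No
(2) For r ∈ ℤ_33 and a ∈ I: r·a ∈ I? No  [counterexample: r=2, a=26, r·a mod 33 = 19 ∉ I]

No, I is not an ideal of ℤ_33


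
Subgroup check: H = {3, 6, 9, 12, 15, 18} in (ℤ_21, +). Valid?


Subgroup test for H = {3, 6, 9, 12, 15, 18} in (ℤ_21, +):
(1) 0 ∈ H? No
(2) Closure: for all a,b ∈ H, (a+b) mod 21 ∈ H? No  [counterexample: 3 + 18 = 0 ∉ H]
(3) Inverses: for all a ∈ H, -a mod 21 ∈ H? Yes

No, H is not a subgroup of ℤ_21


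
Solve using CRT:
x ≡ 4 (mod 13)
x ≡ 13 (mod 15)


m₁ = 13, m₂ = 15, gcd = 1, so CRT applies. M = m₁·m₂ = 195
Let M₁ = M/m₁ = 15, M₂ = M/m₂ = 13
Find y₁ ≡ M₁⁻¹ (mod m₁): 15⁻¹ ≡ 7 (mod 13)
Find y₂ ≡ M₂⁻¹ (mod m₂): 13⁻¹ ≡ 7 (mod 15)
x = a₁·M₁·y₁ + a₂·M₂·y₂ = 4·15·7 + 13·13·7 = 1603
Reduce mod 195: x ≡ 43
Check: 43 mod 13 = 4 ✓, 43 mod 15 = 13 ✓

x ≡ 43 (mod 195)


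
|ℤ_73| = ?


ℤ_n has n elements.

|ℤ_73| = 73


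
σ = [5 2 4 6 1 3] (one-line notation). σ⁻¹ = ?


To find σ⁻¹, swap domain and range:
σ(1) = 5 → σ⁻¹(5) = 1
σ(2) = 2 → σ⁻¹(2) = 2
σ(3) = 4 → σ⁻¹(4) = 3
σ(4) = 6 → σ⁻¹(6) = 4
σ(5) = 1 → σ⁻¹(1) = 5
σ(6) = 3 → σ⁻¹(3) = 6

σ⁻¹ = [5 2 6 3 1 4]


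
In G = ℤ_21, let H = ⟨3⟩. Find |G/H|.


|⟨3⟩| = n / gcd(3, 21) = 21 / 3 = 7
H is normal (ℤ_21 is abelian).
|G/H| = |G| / |H| = 21 / 7 = 3

|G/H| = 3


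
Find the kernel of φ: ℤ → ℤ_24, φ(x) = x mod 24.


Kernel = preimage of identity
ker(φ) = {x ∈ ℤ : x ≡ 0 (mod 24)} = 24ℤ = {0, ±24, ±48, ...}

ker(φ) = 24ℤ


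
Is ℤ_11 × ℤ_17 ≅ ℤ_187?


Comparing ℤ_11 × ℤ_17 and ℤ_187:
gcd(11,17) = 1, so ℤ_11 × ℤ_17 ≅ ℤ_187 (CRT)

Yes, ℤ_11 × ℤ_17 ≅ ℤ_187


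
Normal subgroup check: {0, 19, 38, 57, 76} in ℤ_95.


H = {0, 19, 38, 57, 76} in ℤ_95
ℤ_95 is abelian; every subgroup of an abelian group is normal

Yes, normal subgroup


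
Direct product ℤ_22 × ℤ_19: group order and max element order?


|ℤ_22 × ℤ_19| = 22 × 19 = 418
Max element order = lcm(22,19) = 418
Cyclic? Yes (gcd=1)

|ℤ_22×ℤ_19| = 418, max element order = 418


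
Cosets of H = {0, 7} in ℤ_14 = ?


H = {0, 7}, |H| = 2
Number of cosets = |G|/|H| = 14/2 = 7
0 + H = {0, 7}
1 + H = {1, 8}
2 + H = {2, 9}
3 + H = {3, 10}
4 + H = {4, 11}
5 + H = {5, 12}
6 + H = {6, 13}

Cosets: 0+H={0,7}; 1+H={1,8}; 2+H={2,9}; 3+H={3,10}; 4+H={4,11}; 5+H={5,12}; 6+H={6,13}


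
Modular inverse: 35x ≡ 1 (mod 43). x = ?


Use the extended Euclidean algorithm to write 1 = 35·s + 43·t; then s mod 43 is the inverse.
Euclidean algorithm:
  35 = 0·43 + 35
  43 = 1·35 + 8
  35 = 4·8 + 3
  8 = 2·3 + 2
  3 = 1·2 + 1
  2 = 2·1 + 0
gcd(35,43) = 1
Back-substitution gives: 35·(16) + 43·(-13) = 1
So 35⁻¹ ≡ 16 ≡ 16 (mod 43)
Check: 35 × 16 = 560 ≡ 1 (mod 43) ✓

35⁻¹ ≡ 16 (mod 43)


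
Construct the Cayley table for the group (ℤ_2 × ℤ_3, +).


Elements: {(0,0), (0,1), (0,2), (1,0), (1,1), (1,2)}
Operation: componentwise addition mod (2, 3)
Entry (a, b) = ((a₁+b₁) mod 2, (a₂+b₂) mod 3)

Cayley table:
      | (0,0) | (0,1) | (0,2) | (1,0) | (1,1) | (1,2)
(0,0) | (0,0) | (0,1) | (0,2) | (1,0) | (1,1) | (1,2)
(0,1) | (0,1) | (0,2) | (0,0) | (1,1) | (1,2) | (1,0)
(0,2) | (0,2) | (0,0) | (0,1) | (1,2) | (1,0) | (1,1)
(1,0) | (1,0) | (1,1) | (1,2) | (0,0) | (0,1) | (0,2)
(1,1) | (1,1) | (1,2) | (1,0) | (0,1) | (0,2) | (0,0)
(1,2) | (1,2) | (1,0) | (1,1) | (0,2) | (0,0) | (0,1)


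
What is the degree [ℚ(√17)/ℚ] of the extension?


√17 has minimal polynomial x² - 17 (irreducible over ℚ since 17 is squarefree)

[ℚ(√17)/ℚ] = 2


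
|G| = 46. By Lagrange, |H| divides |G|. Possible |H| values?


Lagrange's theorem: |H| divides |G|
|G| = 46
Divisors of 46: 1, 2, 23, 46

Possible subgroup orders: {1, 2, 23, 46}


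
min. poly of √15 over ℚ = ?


√15 satisfies x² - 15 = 0, irreducible over ℚ since 15 is squarefree

Minimal polynomial: x² - 15


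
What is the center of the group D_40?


Z(G) = {g ∈ G | gx = xg for all x ∈ G}
For even n, Z(D_n) = {e, r^(n/2)}: the 180° rotation r^20 commutes with every reflection and rotation

Z(D_40) = {e, r^20}


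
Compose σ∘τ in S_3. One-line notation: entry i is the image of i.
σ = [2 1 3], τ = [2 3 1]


σ∘τ: apply τ first, then σ
1 →τ 2 →σ 1
2 →τ 3 →σ 3
3 →τ 1 →σ 2

σ∘τ = [1 3 2]


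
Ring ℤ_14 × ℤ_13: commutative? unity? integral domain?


Direct product ring; commutative with unity (1,1); but (1,0)·(0,1) = (0,0) gives zero divisors, so not an integral domain
Commutative: Yes
Integral domain: No
Has unity: Yes

ℤ_14 × ℤ_13: Commutative=Yes, Unity=Yes


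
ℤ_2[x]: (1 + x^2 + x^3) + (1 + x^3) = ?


Add coefficients mod 2:
x^0: 1 + 1 = 0 (mod 2)
x^1: 0 + 0 = 0 (mod 2)
x^2: 1 + 0 = 1 (mod 2)
x^3: 1 + 1 = 0 (mod 2)
Result: x^2

f + g = x^2


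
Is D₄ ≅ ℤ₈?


Comparing D₄ and ℤ₈:
D₄ is non-abelian, ℤ₈ is abelian

No, D₄ ≇ ℤ₈


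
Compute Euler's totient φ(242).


Factor n: 242 = 2 × 11^2
φ(n) = n · ∏(1 - 1/p) over distinct primes p | n
φ(242) = 242 · (1 - 1/2) · (1 - 1/11) = 110

φ(242) = 110


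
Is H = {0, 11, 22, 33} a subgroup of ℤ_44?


Subgroup test for H = {0, 11, 22, 33} in (ℤ_44, +):
(1) 0 ∈ H? Yes
(2) Closure: for all a,b ∈ H, (a+b) mod 44 ∈ H? Yes
(3) Inverses: for all a ∈ H, -a mod 44 ∈ H? Yes

Yes, H is a subgroup of ℤ_44


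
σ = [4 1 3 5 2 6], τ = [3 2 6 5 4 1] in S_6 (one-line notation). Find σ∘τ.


σ∘τ: apply τ first, then σ
1 →τ 3 →σ 3
2 →τ 2 →σ 1
3 →τ 6 →σ 6
4 →τ 5 →σ 2
5 →τ 4 →σ 5
6 →τ 1 →σ 4

σ∘τ = [3 1 6 2 5 4]


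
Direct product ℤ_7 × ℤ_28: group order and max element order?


|ℤ_7 × ℤ_28| = 7 × 28 = 196
Max element order = lcm(7,28) = 28
Cyclic? No (gcd=7)

|ℤ_7×ℤ_28| = 196, max element order = 28


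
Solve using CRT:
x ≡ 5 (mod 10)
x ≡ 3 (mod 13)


m₁ = 10, m₂ = 13, gcd = 1, so CRT applies. M = m₁·m₂ = 130
Let M₁ = M/m₁ = 13, M₂ = M/m₂ = 10
Find y₁ ≡ M₁⁻¹ (mod m₁): 13⁻¹ ≡ 7 (mod 10)
Find y₂ ≡ M₂⁻¹ (mod m₂): 10⁻¹ ≡ 4 (mod 13)
x = a₁·M₁·y₁ + a₂·M₂·y₂ = 5·13·7 + 3·10·4 = 575
Reduce mod 130: x ≡ 55
Check: 55 mod 10 = 5 ✓, 55 mod 13 = 3 ✓

x ≡ 55 (mod 130)


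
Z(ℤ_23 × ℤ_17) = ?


Z(G) = {g ∈ G | gx = xg for all x ∈ G}
Direct product of abelian groups is abelian, so Z(G) = G

Z(ℤ_23 × ℤ_17) = ℤ_23 × ℤ_17


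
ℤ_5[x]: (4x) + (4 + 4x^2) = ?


Add coefficients mod 5:
x^0: 0 + 4 = 4 (mod 5)
x^1: 4 + 0 = 4 (mod 5)
x^2: 0 + 4 = 4 (mod 5)
Result: 4 + 4x + 4x^2

f + g = 4 + 4x + 4x^2


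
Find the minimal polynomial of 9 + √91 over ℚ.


Let α = 9 + √91. Then α - 9 = √91, so (α - 9)² = 91, giving α² - 18α - 10 = 0. Degree 2 and α ∉ ℚ, so this is the minimal polynomial.

Minimal polynomial: x² - 18x - 10


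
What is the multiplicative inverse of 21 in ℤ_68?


Use the extended Euclidean algorithm to write 1 = 21·s + 68·t; then s mod 68 is the inverse.
Euclidean algorithm:
  21 = 0·68 + 21
  68 = 3·21 + 5
  21 = 4·5 + 1
  5 = 5·1 + 0
gcd(21,68) = 1
Back-substitution gives: 21·(13) + 68·(-4) = 1
So 21⁻¹ ≡ 13 ≡ 13 (mod 68)
Check: 21 × 13 = 273 ≡ 1 (mod 68) ✓

21⁻¹ ≡ 13 (mod 68)


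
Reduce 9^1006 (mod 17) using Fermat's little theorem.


Fermat's little theorem: if p is prime and gcd(a,p)=1, then a^(p-1) ≡ 1 (mod p)
p = 17 is prime, gcd(9,17) = 1
Reduce exponent: 1006 mod 16 = 14
So 9^1006 ≡ 9^14 (mod 17)
9^14 mod 17 = 4

9^1006 ≡ 4 (mod 17)


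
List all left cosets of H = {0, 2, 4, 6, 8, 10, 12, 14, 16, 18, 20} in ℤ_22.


H = {0, 2, 4, 6, 8, 10, 12, 14, 16, 18, 20}, |H| = 11
Number of cosets = |G|/|H| = 22/11 = 2
0 + H = {0, 2, 4, 6, 8, 10, 12, 14, 16, 18, 20}
1 + H = {1, 3, 5, 7, 9, 11, 13, 15, 17, 19, 21}

Cosets: 0+H={0,2,4,6,8,10,12,14,16,18,20}; 1+H={1,3,5,7,9,11,13,15,17,19,21}


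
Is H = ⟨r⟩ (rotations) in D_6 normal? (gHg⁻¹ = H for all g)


H = ⟨r⟩ (rotations) in D_6
The rotation subgroup ⟨r⟩ has index 2 in D_6, so it is normal

Yes, normal subgroup


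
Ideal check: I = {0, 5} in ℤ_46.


Check ideal conditions for I = {0, 5} in ℤ_46:
(1) I is an additive subgroup? No
(2) For r ∈ ℤ_46 and a ∈ I: r·a ∈ I? No  [counterexample: r=2, a=5, r·a mod 46 = 10 ∉ I]

No, I is not an ideal of ℤ_46


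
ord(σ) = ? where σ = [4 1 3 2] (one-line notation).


Cycle decomposition: (1 4 2)
Cycle lengths: 3
Order = lcm(3) = 3

ord(σ) = 3


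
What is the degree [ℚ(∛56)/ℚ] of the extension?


∛56 has minimal polynomial x³ - 56 (irreducible over ℚ since 56 is not a perfect cube)

[ℚ(∛56)/ℚ] = 3


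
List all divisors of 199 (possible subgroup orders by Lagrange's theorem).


Lagrange's theorem: |H| divides |G|
|G| = 199
Divisors of 199: 1, 199

Possible subgroup orders: {1, 199}


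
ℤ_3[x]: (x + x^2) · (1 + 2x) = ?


Expand and collect like terms; reduce coefficients mod 3:
x^0: 0·1 = 0 ≡ 0 (mod 3)
x^1: 0·2 + 1·1 = 1 ≡ 1 (mod 3)
x^2: 1·2 + 1·1 = 3 ≡ 0 (mod 3)
x^3: 1·2 = 2 ≡ 2 (mod 3)
Result: x + 2x^3

f · g = x + 2x^3


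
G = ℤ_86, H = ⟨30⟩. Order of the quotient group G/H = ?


|⟨30⟩| = n / gcd(30, 86) = 86 / 2 = 43
H is normal (ℤ_86 is abelian).
|G/H| = |G| / |H| = 86 / 43 = 2

|G/H| = 2


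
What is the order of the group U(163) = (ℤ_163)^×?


U(n) is the group of units mod n; |U(n)| = φ(n)
|U(163)| = φ(163) = 162

|U(163) = (ℤ_163)^×| = 162


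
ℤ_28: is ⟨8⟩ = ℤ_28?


g generates ℤ_n iff gcd(g, n) = 1
gcd(8, 28) = 4
Since gcd = 4 ≠ 1, ⟨8⟩ has order 7 < 28, so 8 is not a generator.

No, 8 does not generate ℤ_28


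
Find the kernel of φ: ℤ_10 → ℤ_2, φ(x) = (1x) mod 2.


Kernel = preimage of identity
ker(φ) = {x ∈ ℤ_10 : 1x ≡ 0 (mod 2)}. Since 2 | 10, φ is well-defined. The kernel is the cyclic subgroup ⟨2⟩ of ℤ_10 (order 5), i.e. {0, 2, 4, 6, 8}

ker(φ) = {0, 2, 4, 6, 8}


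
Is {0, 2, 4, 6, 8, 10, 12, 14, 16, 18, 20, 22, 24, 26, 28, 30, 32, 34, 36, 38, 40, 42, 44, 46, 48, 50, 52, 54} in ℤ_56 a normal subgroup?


H = {0, 2, 4, 6, 8, 10, 12, 14, 16, 18, 20, 22, 24, 26, 28, 30, 32, 34, 36, 38, 40, 42, 44, 46, 48, 50, 52, 54} in ℤ_56
ℤ_56 is abelian; every subgroup of an abelian group is normal

Yes, normal subgroup


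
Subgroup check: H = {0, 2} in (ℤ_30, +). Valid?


Subgroup test for H = {0, 2} in (ℤ_30, +):
(1) 0 ∈ H? Yes
(2) Closure: for all a,b ∈ H, (a+b) mod 30 ∈ H? No  [counterexample: 2 + 2 = 4 ∉ H]
(3) Inverses: for all a ∈ H, -a mod 30 ∈ H? No

No, H is not a subgroup of ℤ_30


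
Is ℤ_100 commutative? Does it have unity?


ℤ_100 is a commutative ring with unity 1; 100 = 2×50 is composite, so 2·50 ≡ 0 gives zero divisors (not an integral domain)
Commutative: Yes
Integral domain: No
Has unity: Yes

ℤ_100: Commutative=Yes, Unity=Yes


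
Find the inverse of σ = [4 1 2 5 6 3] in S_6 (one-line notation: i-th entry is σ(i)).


To find σ⁻¹, swap domain and range:
σ(1) = 4 → σ⁻¹(4) = 1
σ(2) = 1 → σ⁻¹(1) = 2
σ(3) = 2 → σ⁻¹(2) = 3
σ(4) = 5 → σ⁻¹(5) = 4
σ(5) = 6 → σ⁻¹(6) = 5
σ(6) = 3 → σ⁻¹(3) = 6

σ⁻¹ = [2 3 6 1 4 5]


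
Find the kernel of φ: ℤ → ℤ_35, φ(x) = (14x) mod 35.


Kernel = preimage of identity
ker(φ) = {x ∈ ℤ : 14x ≡ 0 (mod 35)}. gcd(14,35) = 7, so 14x ≡ 0 (mod 35) ⟺ x ≡ 0 (mod 35/7 = 5). Hence ker(φ) = 5ℤ

ker(φ) = 5ℤ


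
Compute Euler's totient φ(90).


Factor n: 90 = 2 × 3^2 × 5
φ(n) = n · ∏(1 - 1/p) over distinct primes p | n
φ(90) = 90 · (1 - 1/2) · (1 - 1/3) · (1 - 1/5) = 24

φ(90) = 24


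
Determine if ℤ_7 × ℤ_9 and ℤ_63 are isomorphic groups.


Comparing ℤ_7 × ℤ_9 and ℤ_63:
gcd(7,9) = 1, so ℤ_7 × ℤ_9 ≅ ℤ_63 (CRT)

Yes, ℤ_7 × ℤ_9 ≅ ℤ_63


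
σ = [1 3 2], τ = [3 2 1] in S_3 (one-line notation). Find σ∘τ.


σ∘τ: apply τ first, then σ
1 →τ 3 →σ 2
2 →τ 2 →σ 3
3 →τ 1 →σ 1

σ∘τ = [2 3 1]


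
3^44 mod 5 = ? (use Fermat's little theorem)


Fermat's little theorem: if p is prime and gcd(a,p)=1, then a^(p-1) ≡ 1 (mod p)
p = 5 is prime, gcd(3,5) = 1
Reduce exponent: 44 mod 4 = 0
So 3^44 ≡ 3^0 (mod 5)
3^0 = 1

3^44 ≡ 1 (mod 5)


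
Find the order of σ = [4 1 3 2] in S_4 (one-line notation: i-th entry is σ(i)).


Cycle decomposition: (1 4 2)
Cycle lengths: 3
Order = lcm(3) = 3

ord(σ) = 3


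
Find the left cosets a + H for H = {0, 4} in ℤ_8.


H = {0, 4}, |H| = 2
Number of cosets = |G|/|H| = 8/2 = 4
0 + H = {0, 4}
1 + H = {1, 5}
2 + H = {2, 6}
3 + H = {3, 7}

Cosets: 0+H={0,4}; 1+H={1,5}; 2+H={2,6}; 3+H={3,7}


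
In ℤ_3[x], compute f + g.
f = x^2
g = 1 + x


Add coefficients mod 3:
x^0: 0 + 1 = 1 (mod 3)
x^1: 0 + 1 = 1 (mod 3)
x^2: 1 + 0 = 1 (mod 3)
Result: 1 + x + x^2

f + g = 1 + x + x^2


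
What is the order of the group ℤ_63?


ℤ_n has n elements.

|ℤ_63| = 63


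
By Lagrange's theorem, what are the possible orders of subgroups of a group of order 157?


Lagrange's theorem: |H| divides |G|
|G| = 157
Divisors of 157: 1, 157

Possible subgroup orders: {1, 157}


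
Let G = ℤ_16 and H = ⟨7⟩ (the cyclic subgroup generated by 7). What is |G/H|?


|⟨7⟩| = n / gcd(7, 16) = 16 / 1 = 16
H is normal (ℤ_16 is abelian).
|G/H| = |G| / |H| = 16 / 16 = 1

|G/H| = 1


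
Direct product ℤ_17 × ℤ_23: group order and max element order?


|ℤ_17 × ℤ_23| = 17 × 23 = 391
Max element order = lcm(17,23) = 391
Cyclic? Yes (gcd=1)

|ℤ_17×ℤ_23| = 391, max element order = 391


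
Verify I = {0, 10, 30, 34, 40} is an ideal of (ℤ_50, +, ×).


Check ideal conditions for I = {0, 10, 30, 34, 40} in ℤ_50:
(1) I is an additive subgroup? No
(2) For r ∈ ℤ_50 and a ∈ I: r·a ∈ I? No  [counterexample: r=2, a=10, r·a mod 50 = 20 ∉ I]

No, I is not an ideal of ℤ_50


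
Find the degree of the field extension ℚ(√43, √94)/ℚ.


[ℚ(√43,√94):ℚ] = [ℚ(√43,√94):ℚ(√43)]·[ℚ(√43):ℚ] = 2·2 = 4

[ℚ(√43, √94)/ℚ] = 4


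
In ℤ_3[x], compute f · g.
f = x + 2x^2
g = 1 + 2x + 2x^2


Expand and collect like terms; reduce coefficients mod 3:
x^0: 0·1 = 0 ≡ 0 (mod 3)
x^1: 0·2 + 1·1 = 1 ≡ 1 (mod 3)
x^2: 0·2 + 1·2 + 2·1 = 4 ≡ 1 (mod 3)
x^3: 1·2 + 2·2 = 6 ≡ 0 (mod 3)
x^4: 2·2 = 4 ≡ 1 (mod 3)
Result: x + x^2 + x^4

f · g = x + x^2 + x^4


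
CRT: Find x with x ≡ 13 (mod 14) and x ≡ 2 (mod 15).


m₁ = 14, m₂ = 15, gcd = 1, so CRT applies. M = m₁·m₂ = 210
Let M₁ = M/m₁ = 15, M₂ = M/m₂ = 14
Find y₁ ≡ M₁⁻¹ (mod m₁): 15⁻¹ ≡ 1 (mod 14)
Find y₂ ≡ M₂⁻¹ (mod m₂): 14⁻¹ ≡ 14 (mod 15)
x = a₁·M₁·y₁ + a₂·M₂·y₂ = 13·15·1 + 2·14·14 = 587
Reduce mod 210: x ≡ 167
Check: 167 mod 14 = 13 ✓, 167 mod 15 = 2 ✓

x ≡ 167 (mod 210)


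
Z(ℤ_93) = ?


Z(G) = {g ∈ G | gx = xg for all x ∈ G}
ℤ_93 is abelian, so Z(G) = G

Z(ℤ_93) = ℤ_93


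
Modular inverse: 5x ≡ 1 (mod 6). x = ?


Use the extended Euclidean algorithm to write 1 = 5·s + 6·t; then s mod 6 is the inverse.
Euclidean algorithm:
  5 = 0·6 + 5
  6 = 1·5 + 1
  5 = 5·1 + 0
gcd(5,6) = 1
Back-substitution gives: 5·(-1) + 6·(1) = 1
So 5⁻¹ ≡ -1 ≡ 5 (mod 6)
Check: 5 × 5 = 25 ≡ 1 (mod 6) ✓

5⁻¹ ≡ 5 (mod 6)


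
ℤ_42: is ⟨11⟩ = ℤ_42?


g generates ℤ_n iff gcd(g, n) = 1
gcd(11, 42) = 1
Since gcd = 1, 11 is a generator.

Yes, 11 generates ℤ_42


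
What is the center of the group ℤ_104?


Z(G) = {g ∈ G | gx = xg for all x ∈ G}
ℤ_104 is abelian, so Z(G) = G

Z(ℤ_104) = ℤ_104


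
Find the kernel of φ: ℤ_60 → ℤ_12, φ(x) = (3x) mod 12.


Kernel = preimage of identity
ker(φ) = {x ∈ ℤ_60 : 3x ≡ 0 (mod 12)}. Since 12 | 60, φ is well-defined. The kernel is the cyclic subgroup ⟨4⟩ of ℤ_60 (order 15), i.e. {0, 4, 8, 12, 16, 20, 24, 28, 32, 36, 40, 44, 48, 52, 56}

ker(φ) = {0, 4, 8, 12, 16, 20, 24, 28, 32, 36, 40, 44, 48, 52, 56}


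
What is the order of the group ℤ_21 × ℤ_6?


|A × B| = |A| · |B|
|ℤ_21 × ℤ_6| = 21 × 6 = 126

|ℤ_21 × ℤ_6| = 126


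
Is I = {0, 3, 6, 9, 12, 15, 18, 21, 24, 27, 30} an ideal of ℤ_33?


Check ideal conditions for I = {0, 3, 6, 9, 12, 15, 18, 21, 24, 27, 30} in ℤ_33:
(1) I is an additive subgroup? Yes
(2) For r ∈ ℤ_33 and a ∈ I: r·a ∈ I? Yes

Yes, I is an ideal of ℤ_33


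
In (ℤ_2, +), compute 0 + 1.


Operation: addition mod 2
0 + 1 = (a + b) mod 2 with a = 0, b = 1

0 + 1 = 1


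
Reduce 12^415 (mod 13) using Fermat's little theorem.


Fermat's little theorem: if p is prime and gcd(a,p)=1, then a^(p-1) ≡ 1 (mod p)
p = 13 is prime, gcd(12,13) = 1
Reduce exponent: 415 mod 12 = 7
So 12^415 ≡ 12^7 (mod 13)
12^7 mod 13 = 12

12^415 ≡ 12 (mod 13)


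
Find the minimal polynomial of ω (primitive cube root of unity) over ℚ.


ω satisfies x² + x + 1 = 0 (the cyclotomic polynomial Φ₃)

Minimal polynomial: x² + x + 1


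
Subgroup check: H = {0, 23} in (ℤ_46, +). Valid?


Subgroup test for H = {0, 23} in (ℤ_46, +):
(1) 0 ∈ H? Yes
(2) Closure: for all a,b ∈ H, (a+b) mod 46 ∈ H? Yes
(3) Inverses: for all a ∈ H, -a mod 46 ∈ H? Yes

Yes, H is a subgroup of ℤ_46


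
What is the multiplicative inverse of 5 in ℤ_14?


Use the extended Euclidean algorithm to write 1 = 5·s + 14·t; then s mod 14 is the inverse.
Euclidean algorithm:
  5 = 0·14 + 5
  14 = 2·5 + 4
  5 = 1·4 + 1
  4 = 4·1 + 0
gcd(5,14) = 1
Back-substitution gives: 5·(3) + 14·(-1) = 1
So 5⁻¹ ≡ 3 ≡ 3 (mod 14)
Check: 5 × 3 = 15 ≡ 1 (mod 14) ✓

5⁻¹ ≡ 3 (mod 14)


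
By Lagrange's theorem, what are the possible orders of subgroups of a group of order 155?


Lagrange's theorem: |H| divides |G|
|G| = 155
Divisors of 155: 1, 5, 31, 155

Possible subgroup orders: {1, 5, 31, 155}


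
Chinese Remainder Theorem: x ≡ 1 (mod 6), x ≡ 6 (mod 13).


m₁ = 6, m₂ = 13, gcd = 1, so CRT applies. M = m₁·m₂ = 78
Let M₁ = M/m₁ = 13, M₂ = M/m₂ = 6
Find y₁ ≡ M₁⁻¹ (mod m₁): 13⁻¹ ≡ 1 (mod 6)
Find y₂ ≡ M₂⁻¹ (mod m₂): 6⁻¹ ≡ 11 (mod 13)
x = a₁·M₁·y₁ + a₂·M₂·y₂ = 1·13·1 + 6·6·11 = 409
Reduce mod 78: x ≡ 19
Check: 19 mod 6 = 1 ✓, 19 mod 13 = 6 ✓

x ≡ 19 (mod 78)
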